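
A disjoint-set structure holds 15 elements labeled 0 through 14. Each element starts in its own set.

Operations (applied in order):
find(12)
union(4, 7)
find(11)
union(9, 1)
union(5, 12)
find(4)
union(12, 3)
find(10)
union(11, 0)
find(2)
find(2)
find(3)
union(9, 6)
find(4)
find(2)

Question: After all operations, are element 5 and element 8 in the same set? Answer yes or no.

Answer: no

Derivation:
Step 1: find(12) -> no change; set of 12 is {12}
Step 2: union(4, 7) -> merged; set of 4 now {4, 7}
Step 3: find(11) -> no change; set of 11 is {11}
Step 4: union(9, 1) -> merged; set of 9 now {1, 9}
Step 5: union(5, 12) -> merged; set of 5 now {5, 12}
Step 6: find(4) -> no change; set of 4 is {4, 7}
Step 7: union(12, 3) -> merged; set of 12 now {3, 5, 12}
Step 8: find(10) -> no change; set of 10 is {10}
Step 9: union(11, 0) -> merged; set of 11 now {0, 11}
Step 10: find(2) -> no change; set of 2 is {2}
Step 11: find(2) -> no change; set of 2 is {2}
Step 12: find(3) -> no change; set of 3 is {3, 5, 12}
Step 13: union(9, 6) -> merged; set of 9 now {1, 6, 9}
Step 14: find(4) -> no change; set of 4 is {4, 7}
Step 15: find(2) -> no change; set of 2 is {2}
Set of 5: {3, 5, 12}; 8 is not a member.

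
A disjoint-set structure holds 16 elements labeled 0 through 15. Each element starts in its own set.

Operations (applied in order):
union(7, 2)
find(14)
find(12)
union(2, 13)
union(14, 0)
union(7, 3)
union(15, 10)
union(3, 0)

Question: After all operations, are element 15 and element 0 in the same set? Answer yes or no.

Answer: no

Derivation:
Step 1: union(7, 2) -> merged; set of 7 now {2, 7}
Step 2: find(14) -> no change; set of 14 is {14}
Step 3: find(12) -> no change; set of 12 is {12}
Step 4: union(2, 13) -> merged; set of 2 now {2, 7, 13}
Step 5: union(14, 0) -> merged; set of 14 now {0, 14}
Step 6: union(7, 3) -> merged; set of 7 now {2, 3, 7, 13}
Step 7: union(15, 10) -> merged; set of 15 now {10, 15}
Step 8: union(3, 0) -> merged; set of 3 now {0, 2, 3, 7, 13, 14}
Set of 15: {10, 15}; 0 is not a member.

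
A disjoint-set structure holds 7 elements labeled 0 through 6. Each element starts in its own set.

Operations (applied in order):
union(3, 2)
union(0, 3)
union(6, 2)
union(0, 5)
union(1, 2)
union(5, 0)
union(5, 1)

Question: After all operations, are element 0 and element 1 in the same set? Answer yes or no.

Step 1: union(3, 2) -> merged; set of 3 now {2, 3}
Step 2: union(0, 3) -> merged; set of 0 now {0, 2, 3}
Step 3: union(6, 2) -> merged; set of 6 now {0, 2, 3, 6}
Step 4: union(0, 5) -> merged; set of 0 now {0, 2, 3, 5, 6}
Step 5: union(1, 2) -> merged; set of 1 now {0, 1, 2, 3, 5, 6}
Step 6: union(5, 0) -> already same set; set of 5 now {0, 1, 2, 3, 5, 6}
Step 7: union(5, 1) -> already same set; set of 5 now {0, 1, 2, 3, 5, 6}
Set of 0: {0, 1, 2, 3, 5, 6}; 1 is a member.

Answer: yes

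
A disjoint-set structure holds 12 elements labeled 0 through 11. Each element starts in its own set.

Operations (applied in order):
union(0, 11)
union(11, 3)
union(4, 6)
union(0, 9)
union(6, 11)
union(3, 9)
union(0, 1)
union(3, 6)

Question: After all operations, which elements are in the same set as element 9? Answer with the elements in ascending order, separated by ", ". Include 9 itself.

Answer: 0, 1, 3, 4, 6, 9, 11

Derivation:
Step 1: union(0, 11) -> merged; set of 0 now {0, 11}
Step 2: union(11, 3) -> merged; set of 11 now {0, 3, 11}
Step 3: union(4, 6) -> merged; set of 4 now {4, 6}
Step 4: union(0, 9) -> merged; set of 0 now {0, 3, 9, 11}
Step 5: union(6, 11) -> merged; set of 6 now {0, 3, 4, 6, 9, 11}
Step 6: union(3, 9) -> already same set; set of 3 now {0, 3, 4, 6, 9, 11}
Step 7: union(0, 1) -> merged; set of 0 now {0, 1, 3, 4, 6, 9, 11}
Step 8: union(3, 6) -> already same set; set of 3 now {0, 1, 3, 4, 6, 9, 11}
Component of 9: {0, 1, 3, 4, 6, 9, 11}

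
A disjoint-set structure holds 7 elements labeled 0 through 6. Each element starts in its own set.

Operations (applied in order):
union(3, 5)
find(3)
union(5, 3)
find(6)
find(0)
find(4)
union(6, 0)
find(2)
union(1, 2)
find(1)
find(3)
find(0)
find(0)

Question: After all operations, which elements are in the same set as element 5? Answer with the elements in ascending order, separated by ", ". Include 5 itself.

Step 1: union(3, 5) -> merged; set of 3 now {3, 5}
Step 2: find(3) -> no change; set of 3 is {3, 5}
Step 3: union(5, 3) -> already same set; set of 5 now {3, 5}
Step 4: find(6) -> no change; set of 6 is {6}
Step 5: find(0) -> no change; set of 0 is {0}
Step 6: find(4) -> no change; set of 4 is {4}
Step 7: union(6, 0) -> merged; set of 6 now {0, 6}
Step 8: find(2) -> no change; set of 2 is {2}
Step 9: union(1, 2) -> merged; set of 1 now {1, 2}
Step 10: find(1) -> no change; set of 1 is {1, 2}
Step 11: find(3) -> no change; set of 3 is {3, 5}
Step 12: find(0) -> no change; set of 0 is {0, 6}
Step 13: find(0) -> no change; set of 0 is {0, 6}
Component of 5: {3, 5}

Answer: 3, 5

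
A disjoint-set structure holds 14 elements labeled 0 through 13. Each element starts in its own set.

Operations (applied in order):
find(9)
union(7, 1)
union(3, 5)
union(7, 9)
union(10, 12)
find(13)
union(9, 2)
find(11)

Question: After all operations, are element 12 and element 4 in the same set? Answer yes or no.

Step 1: find(9) -> no change; set of 9 is {9}
Step 2: union(7, 1) -> merged; set of 7 now {1, 7}
Step 3: union(3, 5) -> merged; set of 3 now {3, 5}
Step 4: union(7, 9) -> merged; set of 7 now {1, 7, 9}
Step 5: union(10, 12) -> merged; set of 10 now {10, 12}
Step 6: find(13) -> no change; set of 13 is {13}
Step 7: union(9, 2) -> merged; set of 9 now {1, 2, 7, 9}
Step 8: find(11) -> no change; set of 11 is {11}
Set of 12: {10, 12}; 4 is not a member.

Answer: no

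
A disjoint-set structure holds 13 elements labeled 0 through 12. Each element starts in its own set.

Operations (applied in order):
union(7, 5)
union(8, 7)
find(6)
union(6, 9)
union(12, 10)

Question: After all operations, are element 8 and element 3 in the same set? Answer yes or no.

Answer: no

Derivation:
Step 1: union(7, 5) -> merged; set of 7 now {5, 7}
Step 2: union(8, 7) -> merged; set of 8 now {5, 7, 8}
Step 3: find(6) -> no change; set of 6 is {6}
Step 4: union(6, 9) -> merged; set of 6 now {6, 9}
Step 5: union(12, 10) -> merged; set of 12 now {10, 12}
Set of 8: {5, 7, 8}; 3 is not a member.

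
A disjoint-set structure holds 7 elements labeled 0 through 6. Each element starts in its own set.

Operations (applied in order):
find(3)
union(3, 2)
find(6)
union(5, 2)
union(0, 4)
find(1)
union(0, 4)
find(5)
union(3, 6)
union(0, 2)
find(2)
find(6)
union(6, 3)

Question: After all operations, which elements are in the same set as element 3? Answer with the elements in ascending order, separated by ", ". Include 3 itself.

Step 1: find(3) -> no change; set of 3 is {3}
Step 2: union(3, 2) -> merged; set of 3 now {2, 3}
Step 3: find(6) -> no change; set of 6 is {6}
Step 4: union(5, 2) -> merged; set of 5 now {2, 3, 5}
Step 5: union(0, 4) -> merged; set of 0 now {0, 4}
Step 6: find(1) -> no change; set of 1 is {1}
Step 7: union(0, 4) -> already same set; set of 0 now {0, 4}
Step 8: find(5) -> no change; set of 5 is {2, 3, 5}
Step 9: union(3, 6) -> merged; set of 3 now {2, 3, 5, 6}
Step 10: union(0, 2) -> merged; set of 0 now {0, 2, 3, 4, 5, 6}
Step 11: find(2) -> no change; set of 2 is {0, 2, 3, 4, 5, 6}
Step 12: find(6) -> no change; set of 6 is {0, 2, 3, 4, 5, 6}
Step 13: union(6, 3) -> already same set; set of 6 now {0, 2, 3, 4, 5, 6}
Component of 3: {0, 2, 3, 4, 5, 6}

Answer: 0, 2, 3, 4, 5, 6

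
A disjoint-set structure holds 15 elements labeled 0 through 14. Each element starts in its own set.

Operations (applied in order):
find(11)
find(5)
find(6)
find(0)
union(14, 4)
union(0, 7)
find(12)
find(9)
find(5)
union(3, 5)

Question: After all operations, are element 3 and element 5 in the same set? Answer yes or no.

Answer: yes

Derivation:
Step 1: find(11) -> no change; set of 11 is {11}
Step 2: find(5) -> no change; set of 5 is {5}
Step 3: find(6) -> no change; set of 6 is {6}
Step 4: find(0) -> no change; set of 0 is {0}
Step 5: union(14, 4) -> merged; set of 14 now {4, 14}
Step 6: union(0, 7) -> merged; set of 0 now {0, 7}
Step 7: find(12) -> no change; set of 12 is {12}
Step 8: find(9) -> no change; set of 9 is {9}
Step 9: find(5) -> no change; set of 5 is {5}
Step 10: union(3, 5) -> merged; set of 3 now {3, 5}
Set of 3: {3, 5}; 5 is a member.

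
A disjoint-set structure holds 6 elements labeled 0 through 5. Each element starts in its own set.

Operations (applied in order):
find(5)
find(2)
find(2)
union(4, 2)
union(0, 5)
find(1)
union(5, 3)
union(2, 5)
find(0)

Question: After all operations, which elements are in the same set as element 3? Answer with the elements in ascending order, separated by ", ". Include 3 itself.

Step 1: find(5) -> no change; set of 5 is {5}
Step 2: find(2) -> no change; set of 2 is {2}
Step 3: find(2) -> no change; set of 2 is {2}
Step 4: union(4, 2) -> merged; set of 4 now {2, 4}
Step 5: union(0, 5) -> merged; set of 0 now {0, 5}
Step 6: find(1) -> no change; set of 1 is {1}
Step 7: union(5, 3) -> merged; set of 5 now {0, 3, 5}
Step 8: union(2, 5) -> merged; set of 2 now {0, 2, 3, 4, 5}
Step 9: find(0) -> no change; set of 0 is {0, 2, 3, 4, 5}
Component of 3: {0, 2, 3, 4, 5}

Answer: 0, 2, 3, 4, 5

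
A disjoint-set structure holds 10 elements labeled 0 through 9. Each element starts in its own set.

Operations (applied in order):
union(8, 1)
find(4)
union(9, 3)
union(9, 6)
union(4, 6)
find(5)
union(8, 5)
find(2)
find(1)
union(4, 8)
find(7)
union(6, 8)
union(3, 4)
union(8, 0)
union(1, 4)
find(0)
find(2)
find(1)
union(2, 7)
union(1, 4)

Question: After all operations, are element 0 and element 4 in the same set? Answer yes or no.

Step 1: union(8, 1) -> merged; set of 8 now {1, 8}
Step 2: find(4) -> no change; set of 4 is {4}
Step 3: union(9, 3) -> merged; set of 9 now {3, 9}
Step 4: union(9, 6) -> merged; set of 9 now {3, 6, 9}
Step 5: union(4, 6) -> merged; set of 4 now {3, 4, 6, 9}
Step 6: find(5) -> no change; set of 5 is {5}
Step 7: union(8, 5) -> merged; set of 8 now {1, 5, 8}
Step 8: find(2) -> no change; set of 2 is {2}
Step 9: find(1) -> no change; set of 1 is {1, 5, 8}
Step 10: union(4, 8) -> merged; set of 4 now {1, 3, 4, 5, 6, 8, 9}
Step 11: find(7) -> no change; set of 7 is {7}
Step 12: union(6, 8) -> already same set; set of 6 now {1, 3, 4, 5, 6, 8, 9}
Step 13: union(3, 4) -> already same set; set of 3 now {1, 3, 4, 5, 6, 8, 9}
Step 14: union(8, 0) -> merged; set of 8 now {0, 1, 3, 4, 5, 6, 8, 9}
Step 15: union(1, 4) -> already same set; set of 1 now {0, 1, 3, 4, 5, 6, 8, 9}
Step 16: find(0) -> no change; set of 0 is {0, 1, 3, 4, 5, 6, 8, 9}
Step 17: find(2) -> no change; set of 2 is {2}
Step 18: find(1) -> no change; set of 1 is {0, 1, 3, 4, 5, 6, 8, 9}
Step 19: union(2, 7) -> merged; set of 2 now {2, 7}
Step 20: union(1, 4) -> already same set; set of 1 now {0, 1, 3, 4, 5, 6, 8, 9}
Set of 0: {0, 1, 3, 4, 5, 6, 8, 9}; 4 is a member.

Answer: yes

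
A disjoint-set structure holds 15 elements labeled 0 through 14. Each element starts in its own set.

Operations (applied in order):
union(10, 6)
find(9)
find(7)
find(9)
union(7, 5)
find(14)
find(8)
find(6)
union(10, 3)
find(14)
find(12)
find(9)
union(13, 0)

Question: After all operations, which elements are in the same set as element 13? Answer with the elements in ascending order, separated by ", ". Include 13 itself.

Step 1: union(10, 6) -> merged; set of 10 now {6, 10}
Step 2: find(9) -> no change; set of 9 is {9}
Step 3: find(7) -> no change; set of 7 is {7}
Step 4: find(9) -> no change; set of 9 is {9}
Step 5: union(7, 5) -> merged; set of 7 now {5, 7}
Step 6: find(14) -> no change; set of 14 is {14}
Step 7: find(8) -> no change; set of 8 is {8}
Step 8: find(6) -> no change; set of 6 is {6, 10}
Step 9: union(10, 3) -> merged; set of 10 now {3, 6, 10}
Step 10: find(14) -> no change; set of 14 is {14}
Step 11: find(12) -> no change; set of 12 is {12}
Step 12: find(9) -> no change; set of 9 is {9}
Step 13: union(13, 0) -> merged; set of 13 now {0, 13}
Component of 13: {0, 13}

Answer: 0, 13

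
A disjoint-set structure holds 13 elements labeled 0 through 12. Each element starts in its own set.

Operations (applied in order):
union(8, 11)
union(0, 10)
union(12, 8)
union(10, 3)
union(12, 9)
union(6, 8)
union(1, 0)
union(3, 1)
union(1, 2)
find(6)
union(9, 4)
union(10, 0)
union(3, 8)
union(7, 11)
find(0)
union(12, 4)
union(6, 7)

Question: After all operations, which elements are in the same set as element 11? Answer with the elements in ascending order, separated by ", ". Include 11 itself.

Answer: 0, 1, 2, 3, 4, 6, 7, 8, 9, 10, 11, 12

Derivation:
Step 1: union(8, 11) -> merged; set of 8 now {8, 11}
Step 2: union(0, 10) -> merged; set of 0 now {0, 10}
Step 3: union(12, 8) -> merged; set of 12 now {8, 11, 12}
Step 4: union(10, 3) -> merged; set of 10 now {0, 3, 10}
Step 5: union(12, 9) -> merged; set of 12 now {8, 9, 11, 12}
Step 6: union(6, 8) -> merged; set of 6 now {6, 8, 9, 11, 12}
Step 7: union(1, 0) -> merged; set of 1 now {0, 1, 3, 10}
Step 8: union(3, 1) -> already same set; set of 3 now {0, 1, 3, 10}
Step 9: union(1, 2) -> merged; set of 1 now {0, 1, 2, 3, 10}
Step 10: find(6) -> no change; set of 6 is {6, 8, 9, 11, 12}
Step 11: union(9, 4) -> merged; set of 9 now {4, 6, 8, 9, 11, 12}
Step 12: union(10, 0) -> already same set; set of 10 now {0, 1, 2, 3, 10}
Step 13: union(3, 8) -> merged; set of 3 now {0, 1, 2, 3, 4, 6, 8, 9, 10, 11, 12}
Step 14: union(7, 11) -> merged; set of 7 now {0, 1, 2, 3, 4, 6, 7, 8, 9, 10, 11, 12}
Step 15: find(0) -> no change; set of 0 is {0, 1, 2, 3, 4, 6, 7, 8, 9, 10, 11, 12}
Step 16: union(12, 4) -> already same set; set of 12 now {0, 1, 2, 3, 4, 6, 7, 8, 9, 10, 11, 12}
Step 17: union(6, 7) -> already same set; set of 6 now {0, 1, 2, 3, 4, 6, 7, 8, 9, 10, 11, 12}
Component of 11: {0, 1, 2, 3, 4, 6, 7, 8, 9, 10, 11, 12}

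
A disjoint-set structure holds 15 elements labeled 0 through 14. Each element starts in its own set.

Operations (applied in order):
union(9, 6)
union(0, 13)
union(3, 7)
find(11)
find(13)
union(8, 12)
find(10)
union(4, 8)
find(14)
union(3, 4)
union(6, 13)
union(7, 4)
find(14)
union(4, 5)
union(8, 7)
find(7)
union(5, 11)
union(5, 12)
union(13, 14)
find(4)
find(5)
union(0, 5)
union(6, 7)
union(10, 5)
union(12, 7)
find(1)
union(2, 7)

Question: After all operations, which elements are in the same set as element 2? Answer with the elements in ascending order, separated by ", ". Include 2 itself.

Answer: 0, 2, 3, 4, 5, 6, 7, 8, 9, 10, 11, 12, 13, 14

Derivation:
Step 1: union(9, 6) -> merged; set of 9 now {6, 9}
Step 2: union(0, 13) -> merged; set of 0 now {0, 13}
Step 3: union(3, 7) -> merged; set of 3 now {3, 7}
Step 4: find(11) -> no change; set of 11 is {11}
Step 5: find(13) -> no change; set of 13 is {0, 13}
Step 6: union(8, 12) -> merged; set of 8 now {8, 12}
Step 7: find(10) -> no change; set of 10 is {10}
Step 8: union(4, 8) -> merged; set of 4 now {4, 8, 12}
Step 9: find(14) -> no change; set of 14 is {14}
Step 10: union(3, 4) -> merged; set of 3 now {3, 4, 7, 8, 12}
Step 11: union(6, 13) -> merged; set of 6 now {0, 6, 9, 13}
Step 12: union(7, 4) -> already same set; set of 7 now {3, 4, 7, 8, 12}
Step 13: find(14) -> no change; set of 14 is {14}
Step 14: union(4, 5) -> merged; set of 4 now {3, 4, 5, 7, 8, 12}
Step 15: union(8, 7) -> already same set; set of 8 now {3, 4, 5, 7, 8, 12}
Step 16: find(7) -> no change; set of 7 is {3, 4, 5, 7, 8, 12}
Step 17: union(5, 11) -> merged; set of 5 now {3, 4, 5, 7, 8, 11, 12}
Step 18: union(5, 12) -> already same set; set of 5 now {3, 4, 5, 7, 8, 11, 12}
Step 19: union(13, 14) -> merged; set of 13 now {0, 6, 9, 13, 14}
Step 20: find(4) -> no change; set of 4 is {3, 4, 5, 7, 8, 11, 12}
Step 21: find(5) -> no change; set of 5 is {3, 4, 5, 7, 8, 11, 12}
Step 22: union(0, 5) -> merged; set of 0 now {0, 3, 4, 5, 6, 7, 8, 9, 11, 12, 13, 14}
Step 23: union(6, 7) -> already same set; set of 6 now {0, 3, 4, 5, 6, 7, 8, 9, 11, 12, 13, 14}
Step 24: union(10, 5) -> merged; set of 10 now {0, 3, 4, 5, 6, 7, 8, 9, 10, 11, 12, 13, 14}
Step 25: union(12, 7) -> already same set; set of 12 now {0, 3, 4, 5, 6, 7, 8, 9, 10, 11, 12, 13, 14}
Step 26: find(1) -> no change; set of 1 is {1}
Step 27: union(2, 7) -> merged; set of 2 now {0, 2, 3, 4, 5, 6, 7, 8, 9, 10, 11, 12, 13, 14}
Component of 2: {0, 2, 3, 4, 5, 6, 7, 8, 9, 10, 11, 12, 13, 14}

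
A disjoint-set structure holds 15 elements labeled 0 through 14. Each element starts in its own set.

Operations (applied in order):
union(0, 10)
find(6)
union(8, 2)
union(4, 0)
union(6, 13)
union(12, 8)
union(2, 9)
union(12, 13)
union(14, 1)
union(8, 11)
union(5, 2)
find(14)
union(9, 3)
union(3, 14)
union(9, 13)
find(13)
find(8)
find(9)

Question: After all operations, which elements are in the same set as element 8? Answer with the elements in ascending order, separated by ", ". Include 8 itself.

Step 1: union(0, 10) -> merged; set of 0 now {0, 10}
Step 2: find(6) -> no change; set of 6 is {6}
Step 3: union(8, 2) -> merged; set of 8 now {2, 8}
Step 4: union(4, 0) -> merged; set of 4 now {0, 4, 10}
Step 5: union(6, 13) -> merged; set of 6 now {6, 13}
Step 6: union(12, 8) -> merged; set of 12 now {2, 8, 12}
Step 7: union(2, 9) -> merged; set of 2 now {2, 8, 9, 12}
Step 8: union(12, 13) -> merged; set of 12 now {2, 6, 8, 9, 12, 13}
Step 9: union(14, 1) -> merged; set of 14 now {1, 14}
Step 10: union(8, 11) -> merged; set of 8 now {2, 6, 8, 9, 11, 12, 13}
Step 11: union(5, 2) -> merged; set of 5 now {2, 5, 6, 8, 9, 11, 12, 13}
Step 12: find(14) -> no change; set of 14 is {1, 14}
Step 13: union(9, 3) -> merged; set of 9 now {2, 3, 5, 6, 8, 9, 11, 12, 13}
Step 14: union(3, 14) -> merged; set of 3 now {1, 2, 3, 5, 6, 8, 9, 11, 12, 13, 14}
Step 15: union(9, 13) -> already same set; set of 9 now {1, 2, 3, 5, 6, 8, 9, 11, 12, 13, 14}
Step 16: find(13) -> no change; set of 13 is {1, 2, 3, 5, 6, 8, 9, 11, 12, 13, 14}
Step 17: find(8) -> no change; set of 8 is {1, 2, 3, 5, 6, 8, 9, 11, 12, 13, 14}
Step 18: find(9) -> no change; set of 9 is {1, 2, 3, 5, 6, 8, 9, 11, 12, 13, 14}
Component of 8: {1, 2, 3, 5, 6, 8, 9, 11, 12, 13, 14}

Answer: 1, 2, 3, 5, 6, 8, 9, 11, 12, 13, 14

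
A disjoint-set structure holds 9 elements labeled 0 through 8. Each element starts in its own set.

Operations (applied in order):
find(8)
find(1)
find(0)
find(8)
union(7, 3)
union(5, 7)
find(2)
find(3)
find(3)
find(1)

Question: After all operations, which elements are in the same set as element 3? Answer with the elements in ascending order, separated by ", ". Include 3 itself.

Answer: 3, 5, 7

Derivation:
Step 1: find(8) -> no change; set of 8 is {8}
Step 2: find(1) -> no change; set of 1 is {1}
Step 3: find(0) -> no change; set of 0 is {0}
Step 4: find(8) -> no change; set of 8 is {8}
Step 5: union(7, 3) -> merged; set of 7 now {3, 7}
Step 6: union(5, 7) -> merged; set of 5 now {3, 5, 7}
Step 7: find(2) -> no change; set of 2 is {2}
Step 8: find(3) -> no change; set of 3 is {3, 5, 7}
Step 9: find(3) -> no change; set of 3 is {3, 5, 7}
Step 10: find(1) -> no change; set of 1 is {1}
Component of 3: {3, 5, 7}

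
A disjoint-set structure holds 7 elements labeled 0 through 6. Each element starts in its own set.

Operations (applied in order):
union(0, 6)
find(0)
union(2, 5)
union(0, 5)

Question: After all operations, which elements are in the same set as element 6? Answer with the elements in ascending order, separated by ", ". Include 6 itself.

Step 1: union(0, 6) -> merged; set of 0 now {0, 6}
Step 2: find(0) -> no change; set of 0 is {0, 6}
Step 3: union(2, 5) -> merged; set of 2 now {2, 5}
Step 4: union(0, 5) -> merged; set of 0 now {0, 2, 5, 6}
Component of 6: {0, 2, 5, 6}

Answer: 0, 2, 5, 6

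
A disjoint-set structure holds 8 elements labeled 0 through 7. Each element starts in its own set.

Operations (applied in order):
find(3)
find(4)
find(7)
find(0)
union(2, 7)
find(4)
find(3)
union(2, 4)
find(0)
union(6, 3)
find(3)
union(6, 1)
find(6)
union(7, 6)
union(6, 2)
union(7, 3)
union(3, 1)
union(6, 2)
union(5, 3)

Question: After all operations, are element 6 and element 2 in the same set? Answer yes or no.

Step 1: find(3) -> no change; set of 3 is {3}
Step 2: find(4) -> no change; set of 4 is {4}
Step 3: find(7) -> no change; set of 7 is {7}
Step 4: find(0) -> no change; set of 0 is {0}
Step 5: union(2, 7) -> merged; set of 2 now {2, 7}
Step 6: find(4) -> no change; set of 4 is {4}
Step 7: find(3) -> no change; set of 3 is {3}
Step 8: union(2, 4) -> merged; set of 2 now {2, 4, 7}
Step 9: find(0) -> no change; set of 0 is {0}
Step 10: union(6, 3) -> merged; set of 6 now {3, 6}
Step 11: find(3) -> no change; set of 3 is {3, 6}
Step 12: union(6, 1) -> merged; set of 6 now {1, 3, 6}
Step 13: find(6) -> no change; set of 6 is {1, 3, 6}
Step 14: union(7, 6) -> merged; set of 7 now {1, 2, 3, 4, 6, 7}
Step 15: union(6, 2) -> already same set; set of 6 now {1, 2, 3, 4, 6, 7}
Step 16: union(7, 3) -> already same set; set of 7 now {1, 2, 3, 4, 6, 7}
Step 17: union(3, 1) -> already same set; set of 3 now {1, 2, 3, 4, 6, 7}
Step 18: union(6, 2) -> already same set; set of 6 now {1, 2, 3, 4, 6, 7}
Step 19: union(5, 3) -> merged; set of 5 now {1, 2, 3, 4, 5, 6, 7}
Set of 6: {1, 2, 3, 4, 5, 6, 7}; 2 is a member.

Answer: yes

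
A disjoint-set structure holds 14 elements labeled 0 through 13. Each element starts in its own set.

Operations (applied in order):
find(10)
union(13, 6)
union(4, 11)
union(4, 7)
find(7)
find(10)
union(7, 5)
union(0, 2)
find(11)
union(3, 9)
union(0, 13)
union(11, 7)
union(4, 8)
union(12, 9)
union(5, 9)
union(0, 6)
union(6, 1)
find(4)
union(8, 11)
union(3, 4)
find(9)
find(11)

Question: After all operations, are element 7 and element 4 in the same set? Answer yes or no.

Answer: yes

Derivation:
Step 1: find(10) -> no change; set of 10 is {10}
Step 2: union(13, 6) -> merged; set of 13 now {6, 13}
Step 3: union(4, 11) -> merged; set of 4 now {4, 11}
Step 4: union(4, 7) -> merged; set of 4 now {4, 7, 11}
Step 5: find(7) -> no change; set of 7 is {4, 7, 11}
Step 6: find(10) -> no change; set of 10 is {10}
Step 7: union(7, 5) -> merged; set of 7 now {4, 5, 7, 11}
Step 8: union(0, 2) -> merged; set of 0 now {0, 2}
Step 9: find(11) -> no change; set of 11 is {4, 5, 7, 11}
Step 10: union(3, 9) -> merged; set of 3 now {3, 9}
Step 11: union(0, 13) -> merged; set of 0 now {0, 2, 6, 13}
Step 12: union(11, 7) -> already same set; set of 11 now {4, 5, 7, 11}
Step 13: union(4, 8) -> merged; set of 4 now {4, 5, 7, 8, 11}
Step 14: union(12, 9) -> merged; set of 12 now {3, 9, 12}
Step 15: union(5, 9) -> merged; set of 5 now {3, 4, 5, 7, 8, 9, 11, 12}
Step 16: union(0, 6) -> already same set; set of 0 now {0, 2, 6, 13}
Step 17: union(6, 1) -> merged; set of 6 now {0, 1, 2, 6, 13}
Step 18: find(4) -> no change; set of 4 is {3, 4, 5, 7, 8, 9, 11, 12}
Step 19: union(8, 11) -> already same set; set of 8 now {3, 4, 5, 7, 8, 9, 11, 12}
Step 20: union(3, 4) -> already same set; set of 3 now {3, 4, 5, 7, 8, 9, 11, 12}
Step 21: find(9) -> no change; set of 9 is {3, 4, 5, 7, 8, 9, 11, 12}
Step 22: find(11) -> no change; set of 11 is {3, 4, 5, 7, 8, 9, 11, 12}
Set of 7: {3, 4, 5, 7, 8, 9, 11, 12}; 4 is a member.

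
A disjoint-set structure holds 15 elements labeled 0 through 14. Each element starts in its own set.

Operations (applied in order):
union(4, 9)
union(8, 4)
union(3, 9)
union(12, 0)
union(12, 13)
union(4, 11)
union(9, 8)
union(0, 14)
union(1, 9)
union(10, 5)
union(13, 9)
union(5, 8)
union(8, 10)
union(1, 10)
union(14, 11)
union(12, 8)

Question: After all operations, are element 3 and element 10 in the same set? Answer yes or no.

Step 1: union(4, 9) -> merged; set of 4 now {4, 9}
Step 2: union(8, 4) -> merged; set of 8 now {4, 8, 9}
Step 3: union(3, 9) -> merged; set of 3 now {3, 4, 8, 9}
Step 4: union(12, 0) -> merged; set of 12 now {0, 12}
Step 5: union(12, 13) -> merged; set of 12 now {0, 12, 13}
Step 6: union(4, 11) -> merged; set of 4 now {3, 4, 8, 9, 11}
Step 7: union(9, 8) -> already same set; set of 9 now {3, 4, 8, 9, 11}
Step 8: union(0, 14) -> merged; set of 0 now {0, 12, 13, 14}
Step 9: union(1, 9) -> merged; set of 1 now {1, 3, 4, 8, 9, 11}
Step 10: union(10, 5) -> merged; set of 10 now {5, 10}
Step 11: union(13, 9) -> merged; set of 13 now {0, 1, 3, 4, 8, 9, 11, 12, 13, 14}
Step 12: union(5, 8) -> merged; set of 5 now {0, 1, 3, 4, 5, 8, 9, 10, 11, 12, 13, 14}
Step 13: union(8, 10) -> already same set; set of 8 now {0, 1, 3, 4, 5, 8, 9, 10, 11, 12, 13, 14}
Step 14: union(1, 10) -> already same set; set of 1 now {0, 1, 3, 4, 5, 8, 9, 10, 11, 12, 13, 14}
Step 15: union(14, 11) -> already same set; set of 14 now {0, 1, 3, 4, 5, 8, 9, 10, 11, 12, 13, 14}
Step 16: union(12, 8) -> already same set; set of 12 now {0, 1, 3, 4, 5, 8, 9, 10, 11, 12, 13, 14}
Set of 3: {0, 1, 3, 4, 5, 8, 9, 10, 11, 12, 13, 14}; 10 is a member.

Answer: yes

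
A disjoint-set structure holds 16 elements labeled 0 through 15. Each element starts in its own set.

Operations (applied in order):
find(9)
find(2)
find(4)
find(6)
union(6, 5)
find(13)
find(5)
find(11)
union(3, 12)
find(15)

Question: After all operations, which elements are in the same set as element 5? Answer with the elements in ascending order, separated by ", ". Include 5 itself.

Step 1: find(9) -> no change; set of 9 is {9}
Step 2: find(2) -> no change; set of 2 is {2}
Step 3: find(4) -> no change; set of 4 is {4}
Step 4: find(6) -> no change; set of 6 is {6}
Step 5: union(6, 5) -> merged; set of 6 now {5, 6}
Step 6: find(13) -> no change; set of 13 is {13}
Step 7: find(5) -> no change; set of 5 is {5, 6}
Step 8: find(11) -> no change; set of 11 is {11}
Step 9: union(3, 12) -> merged; set of 3 now {3, 12}
Step 10: find(15) -> no change; set of 15 is {15}
Component of 5: {5, 6}

Answer: 5, 6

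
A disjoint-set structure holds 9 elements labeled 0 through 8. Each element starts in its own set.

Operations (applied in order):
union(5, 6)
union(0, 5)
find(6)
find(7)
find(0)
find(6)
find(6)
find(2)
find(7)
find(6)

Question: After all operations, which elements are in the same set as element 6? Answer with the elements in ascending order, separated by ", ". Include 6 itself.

Step 1: union(5, 6) -> merged; set of 5 now {5, 6}
Step 2: union(0, 5) -> merged; set of 0 now {0, 5, 6}
Step 3: find(6) -> no change; set of 6 is {0, 5, 6}
Step 4: find(7) -> no change; set of 7 is {7}
Step 5: find(0) -> no change; set of 0 is {0, 5, 6}
Step 6: find(6) -> no change; set of 6 is {0, 5, 6}
Step 7: find(6) -> no change; set of 6 is {0, 5, 6}
Step 8: find(2) -> no change; set of 2 is {2}
Step 9: find(7) -> no change; set of 7 is {7}
Step 10: find(6) -> no change; set of 6 is {0, 5, 6}
Component of 6: {0, 5, 6}

Answer: 0, 5, 6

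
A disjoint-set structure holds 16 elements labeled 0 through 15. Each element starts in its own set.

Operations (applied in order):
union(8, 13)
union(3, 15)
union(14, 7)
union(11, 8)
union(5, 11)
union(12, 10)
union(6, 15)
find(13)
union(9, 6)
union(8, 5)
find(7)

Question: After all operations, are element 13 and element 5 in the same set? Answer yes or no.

Step 1: union(8, 13) -> merged; set of 8 now {8, 13}
Step 2: union(3, 15) -> merged; set of 3 now {3, 15}
Step 3: union(14, 7) -> merged; set of 14 now {7, 14}
Step 4: union(11, 8) -> merged; set of 11 now {8, 11, 13}
Step 5: union(5, 11) -> merged; set of 5 now {5, 8, 11, 13}
Step 6: union(12, 10) -> merged; set of 12 now {10, 12}
Step 7: union(6, 15) -> merged; set of 6 now {3, 6, 15}
Step 8: find(13) -> no change; set of 13 is {5, 8, 11, 13}
Step 9: union(9, 6) -> merged; set of 9 now {3, 6, 9, 15}
Step 10: union(8, 5) -> already same set; set of 8 now {5, 8, 11, 13}
Step 11: find(7) -> no change; set of 7 is {7, 14}
Set of 13: {5, 8, 11, 13}; 5 is a member.

Answer: yes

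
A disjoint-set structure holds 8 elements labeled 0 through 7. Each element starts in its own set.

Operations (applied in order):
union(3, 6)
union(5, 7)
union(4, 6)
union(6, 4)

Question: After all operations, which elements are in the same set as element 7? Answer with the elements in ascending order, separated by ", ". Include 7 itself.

Step 1: union(3, 6) -> merged; set of 3 now {3, 6}
Step 2: union(5, 7) -> merged; set of 5 now {5, 7}
Step 3: union(4, 6) -> merged; set of 4 now {3, 4, 6}
Step 4: union(6, 4) -> already same set; set of 6 now {3, 4, 6}
Component of 7: {5, 7}

Answer: 5, 7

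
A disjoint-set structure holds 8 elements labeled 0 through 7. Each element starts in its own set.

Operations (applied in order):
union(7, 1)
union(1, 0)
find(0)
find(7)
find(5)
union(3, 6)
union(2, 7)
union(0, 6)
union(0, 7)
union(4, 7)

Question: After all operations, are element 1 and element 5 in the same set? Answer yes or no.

Answer: no

Derivation:
Step 1: union(7, 1) -> merged; set of 7 now {1, 7}
Step 2: union(1, 0) -> merged; set of 1 now {0, 1, 7}
Step 3: find(0) -> no change; set of 0 is {0, 1, 7}
Step 4: find(7) -> no change; set of 7 is {0, 1, 7}
Step 5: find(5) -> no change; set of 5 is {5}
Step 6: union(3, 6) -> merged; set of 3 now {3, 6}
Step 7: union(2, 7) -> merged; set of 2 now {0, 1, 2, 7}
Step 8: union(0, 6) -> merged; set of 0 now {0, 1, 2, 3, 6, 7}
Step 9: union(0, 7) -> already same set; set of 0 now {0, 1, 2, 3, 6, 7}
Step 10: union(4, 7) -> merged; set of 4 now {0, 1, 2, 3, 4, 6, 7}
Set of 1: {0, 1, 2, 3, 4, 6, 7}; 5 is not a member.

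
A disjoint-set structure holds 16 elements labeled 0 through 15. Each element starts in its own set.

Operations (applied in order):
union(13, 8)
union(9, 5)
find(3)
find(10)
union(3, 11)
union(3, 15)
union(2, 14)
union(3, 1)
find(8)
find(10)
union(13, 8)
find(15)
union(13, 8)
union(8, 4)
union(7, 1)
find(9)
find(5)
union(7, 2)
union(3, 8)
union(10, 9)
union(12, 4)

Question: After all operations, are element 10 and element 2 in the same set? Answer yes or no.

Step 1: union(13, 8) -> merged; set of 13 now {8, 13}
Step 2: union(9, 5) -> merged; set of 9 now {5, 9}
Step 3: find(3) -> no change; set of 3 is {3}
Step 4: find(10) -> no change; set of 10 is {10}
Step 5: union(3, 11) -> merged; set of 3 now {3, 11}
Step 6: union(3, 15) -> merged; set of 3 now {3, 11, 15}
Step 7: union(2, 14) -> merged; set of 2 now {2, 14}
Step 8: union(3, 1) -> merged; set of 3 now {1, 3, 11, 15}
Step 9: find(8) -> no change; set of 8 is {8, 13}
Step 10: find(10) -> no change; set of 10 is {10}
Step 11: union(13, 8) -> already same set; set of 13 now {8, 13}
Step 12: find(15) -> no change; set of 15 is {1, 3, 11, 15}
Step 13: union(13, 8) -> already same set; set of 13 now {8, 13}
Step 14: union(8, 4) -> merged; set of 8 now {4, 8, 13}
Step 15: union(7, 1) -> merged; set of 7 now {1, 3, 7, 11, 15}
Step 16: find(9) -> no change; set of 9 is {5, 9}
Step 17: find(5) -> no change; set of 5 is {5, 9}
Step 18: union(7, 2) -> merged; set of 7 now {1, 2, 3, 7, 11, 14, 15}
Step 19: union(3, 8) -> merged; set of 3 now {1, 2, 3, 4, 7, 8, 11, 13, 14, 15}
Step 20: union(10, 9) -> merged; set of 10 now {5, 9, 10}
Step 21: union(12, 4) -> merged; set of 12 now {1, 2, 3, 4, 7, 8, 11, 12, 13, 14, 15}
Set of 10: {5, 9, 10}; 2 is not a member.

Answer: no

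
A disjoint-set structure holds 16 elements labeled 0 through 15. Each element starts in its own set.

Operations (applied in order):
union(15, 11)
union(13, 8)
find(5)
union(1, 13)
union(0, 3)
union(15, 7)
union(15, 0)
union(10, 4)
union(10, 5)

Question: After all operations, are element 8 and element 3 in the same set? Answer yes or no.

Answer: no

Derivation:
Step 1: union(15, 11) -> merged; set of 15 now {11, 15}
Step 2: union(13, 8) -> merged; set of 13 now {8, 13}
Step 3: find(5) -> no change; set of 5 is {5}
Step 4: union(1, 13) -> merged; set of 1 now {1, 8, 13}
Step 5: union(0, 3) -> merged; set of 0 now {0, 3}
Step 6: union(15, 7) -> merged; set of 15 now {7, 11, 15}
Step 7: union(15, 0) -> merged; set of 15 now {0, 3, 7, 11, 15}
Step 8: union(10, 4) -> merged; set of 10 now {4, 10}
Step 9: union(10, 5) -> merged; set of 10 now {4, 5, 10}
Set of 8: {1, 8, 13}; 3 is not a member.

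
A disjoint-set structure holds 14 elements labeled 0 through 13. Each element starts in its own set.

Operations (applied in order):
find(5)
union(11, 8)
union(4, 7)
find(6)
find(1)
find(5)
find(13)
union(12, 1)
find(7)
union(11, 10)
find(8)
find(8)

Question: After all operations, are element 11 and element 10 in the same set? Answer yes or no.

Step 1: find(5) -> no change; set of 5 is {5}
Step 2: union(11, 8) -> merged; set of 11 now {8, 11}
Step 3: union(4, 7) -> merged; set of 4 now {4, 7}
Step 4: find(6) -> no change; set of 6 is {6}
Step 5: find(1) -> no change; set of 1 is {1}
Step 6: find(5) -> no change; set of 5 is {5}
Step 7: find(13) -> no change; set of 13 is {13}
Step 8: union(12, 1) -> merged; set of 12 now {1, 12}
Step 9: find(7) -> no change; set of 7 is {4, 7}
Step 10: union(11, 10) -> merged; set of 11 now {8, 10, 11}
Step 11: find(8) -> no change; set of 8 is {8, 10, 11}
Step 12: find(8) -> no change; set of 8 is {8, 10, 11}
Set of 11: {8, 10, 11}; 10 is a member.

Answer: yes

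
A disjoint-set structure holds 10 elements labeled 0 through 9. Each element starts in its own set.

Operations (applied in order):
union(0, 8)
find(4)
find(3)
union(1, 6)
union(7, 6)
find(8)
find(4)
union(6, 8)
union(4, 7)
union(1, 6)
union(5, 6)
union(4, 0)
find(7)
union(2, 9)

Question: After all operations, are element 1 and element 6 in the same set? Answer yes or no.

Answer: yes

Derivation:
Step 1: union(0, 8) -> merged; set of 0 now {0, 8}
Step 2: find(4) -> no change; set of 4 is {4}
Step 3: find(3) -> no change; set of 3 is {3}
Step 4: union(1, 6) -> merged; set of 1 now {1, 6}
Step 5: union(7, 6) -> merged; set of 7 now {1, 6, 7}
Step 6: find(8) -> no change; set of 8 is {0, 8}
Step 7: find(4) -> no change; set of 4 is {4}
Step 8: union(6, 8) -> merged; set of 6 now {0, 1, 6, 7, 8}
Step 9: union(4, 7) -> merged; set of 4 now {0, 1, 4, 6, 7, 8}
Step 10: union(1, 6) -> already same set; set of 1 now {0, 1, 4, 6, 7, 8}
Step 11: union(5, 6) -> merged; set of 5 now {0, 1, 4, 5, 6, 7, 8}
Step 12: union(4, 0) -> already same set; set of 4 now {0, 1, 4, 5, 6, 7, 8}
Step 13: find(7) -> no change; set of 7 is {0, 1, 4, 5, 6, 7, 8}
Step 14: union(2, 9) -> merged; set of 2 now {2, 9}
Set of 1: {0, 1, 4, 5, 6, 7, 8}; 6 is a member.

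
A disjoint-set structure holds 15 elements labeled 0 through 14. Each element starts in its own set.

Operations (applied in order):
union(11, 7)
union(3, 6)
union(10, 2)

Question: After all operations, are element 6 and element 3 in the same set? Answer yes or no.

Step 1: union(11, 7) -> merged; set of 11 now {7, 11}
Step 2: union(3, 6) -> merged; set of 3 now {3, 6}
Step 3: union(10, 2) -> merged; set of 10 now {2, 10}
Set of 6: {3, 6}; 3 is a member.

Answer: yes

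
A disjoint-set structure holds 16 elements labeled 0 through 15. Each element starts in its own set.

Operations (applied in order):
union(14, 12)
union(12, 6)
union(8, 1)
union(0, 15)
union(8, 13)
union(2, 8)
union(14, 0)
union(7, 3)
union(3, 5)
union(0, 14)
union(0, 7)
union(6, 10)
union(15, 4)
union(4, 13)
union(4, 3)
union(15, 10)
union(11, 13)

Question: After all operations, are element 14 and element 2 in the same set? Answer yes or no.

Answer: yes

Derivation:
Step 1: union(14, 12) -> merged; set of 14 now {12, 14}
Step 2: union(12, 6) -> merged; set of 12 now {6, 12, 14}
Step 3: union(8, 1) -> merged; set of 8 now {1, 8}
Step 4: union(0, 15) -> merged; set of 0 now {0, 15}
Step 5: union(8, 13) -> merged; set of 8 now {1, 8, 13}
Step 6: union(2, 8) -> merged; set of 2 now {1, 2, 8, 13}
Step 7: union(14, 0) -> merged; set of 14 now {0, 6, 12, 14, 15}
Step 8: union(7, 3) -> merged; set of 7 now {3, 7}
Step 9: union(3, 5) -> merged; set of 3 now {3, 5, 7}
Step 10: union(0, 14) -> already same set; set of 0 now {0, 6, 12, 14, 15}
Step 11: union(0, 7) -> merged; set of 0 now {0, 3, 5, 6, 7, 12, 14, 15}
Step 12: union(6, 10) -> merged; set of 6 now {0, 3, 5, 6, 7, 10, 12, 14, 15}
Step 13: union(15, 4) -> merged; set of 15 now {0, 3, 4, 5, 6, 7, 10, 12, 14, 15}
Step 14: union(4, 13) -> merged; set of 4 now {0, 1, 2, 3, 4, 5, 6, 7, 8, 10, 12, 13, 14, 15}
Step 15: union(4, 3) -> already same set; set of 4 now {0, 1, 2, 3, 4, 5, 6, 7, 8, 10, 12, 13, 14, 15}
Step 16: union(15, 10) -> already same set; set of 15 now {0, 1, 2, 3, 4, 5, 6, 7, 8, 10, 12, 13, 14, 15}
Step 17: union(11, 13) -> merged; set of 11 now {0, 1, 2, 3, 4, 5, 6, 7, 8, 10, 11, 12, 13, 14, 15}
Set of 14: {0, 1, 2, 3, 4, 5, 6, 7, 8, 10, 11, 12, 13, 14, 15}; 2 is a member.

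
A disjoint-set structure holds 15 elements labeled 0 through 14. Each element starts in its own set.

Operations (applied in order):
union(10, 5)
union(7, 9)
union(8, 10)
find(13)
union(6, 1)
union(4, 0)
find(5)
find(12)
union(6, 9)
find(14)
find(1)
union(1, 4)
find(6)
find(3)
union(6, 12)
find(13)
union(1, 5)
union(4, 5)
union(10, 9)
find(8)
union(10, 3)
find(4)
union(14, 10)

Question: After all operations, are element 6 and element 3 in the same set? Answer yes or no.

Step 1: union(10, 5) -> merged; set of 10 now {5, 10}
Step 2: union(7, 9) -> merged; set of 7 now {7, 9}
Step 3: union(8, 10) -> merged; set of 8 now {5, 8, 10}
Step 4: find(13) -> no change; set of 13 is {13}
Step 5: union(6, 1) -> merged; set of 6 now {1, 6}
Step 6: union(4, 0) -> merged; set of 4 now {0, 4}
Step 7: find(5) -> no change; set of 5 is {5, 8, 10}
Step 8: find(12) -> no change; set of 12 is {12}
Step 9: union(6, 9) -> merged; set of 6 now {1, 6, 7, 9}
Step 10: find(14) -> no change; set of 14 is {14}
Step 11: find(1) -> no change; set of 1 is {1, 6, 7, 9}
Step 12: union(1, 4) -> merged; set of 1 now {0, 1, 4, 6, 7, 9}
Step 13: find(6) -> no change; set of 6 is {0, 1, 4, 6, 7, 9}
Step 14: find(3) -> no change; set of 3 is {3}
Step 15: union(6, 12) -> merged; set of 6 now {0, 1, 4, 6, 7, 9, 12}
Step 16: find(13) -> no change; set of 13 is {13}
Step 17: union(1, 5) -> merged; set of 1 now {0, 1, 4, 5, 6, 7, 8, 9, 10, 12}
Step 18: union(4, 5) -> already same set; set of 4 now {0, 1, 4, 5, 6, 7, 8, 9, 10, 12}
Step 19: union(10, 9) -> already same set; set of 10 now {0, 1, 4, 5, 6, 7, 8, 9, 10, 12}
Step 20: find(8) -> no change; set of 8 is {0, 1, 4, 5, 6, 7, 8, 9, 10, 12}
Step 21: union(10, 3) -> merged; set of 10 now {0, 1, 3, 4, 5, 6, 7, 8, 9, 10, 12}
Step 22: find(4) -> no change; set of 4 is {0, 1, 3, 4, 5, 6, 7, 8, 9, 10, 12}
Step 23: union(14, 10) -> merged; set of 14 now {0, 1, 3, 4, 5, 6, 7, 8, 9, 10, 12, 14}
Set of 6: {0, 1, 3, 4, 5, 6, 7, 8, 9, 10, 12, 14}; 3 is a member.

Answer: yes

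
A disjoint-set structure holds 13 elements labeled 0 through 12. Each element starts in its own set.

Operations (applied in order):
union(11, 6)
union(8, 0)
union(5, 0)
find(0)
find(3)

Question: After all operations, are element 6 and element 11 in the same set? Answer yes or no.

Step 1: union(11, 6) -> merged; set of 11 now {6, 11}
Step 2: union(8, 0) -> merged; set of 8 now {0, 8}
Step 3: union(5, 0) -> merged; set of 5 now {0, 5, 8}
Step 4: find(0) -> no change; set of 0 is {0, 5, 8}
Step 5: find(3) -> no change; set of 3 is {3}
Set of 6: {6, 11}; 11 is a member.

Answer: yes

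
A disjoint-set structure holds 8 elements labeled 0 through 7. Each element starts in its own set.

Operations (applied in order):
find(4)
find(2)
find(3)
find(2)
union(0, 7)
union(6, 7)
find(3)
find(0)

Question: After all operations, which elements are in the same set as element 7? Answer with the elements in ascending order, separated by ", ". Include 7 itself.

Answer: 0, 6, 7

Derivation:
Step 1: find(4) -> no change; set of 4 is {4}
Step 2: find(2) -> no change; set of 2 is {2}
Step 3: find(3) -> no change; set of 3 is {3}
Step 4: find(2) -> no change; set of 2 is {2}
Step 5: union(0, 7) -> merged; set of 0 now {0, 7}
Step 6: union(6, 7) -> merged; set of 6 now {0, 6, 7}
Step 7: find(3) -> no change; set of 3 is {3}
Step 8: find(0) -> no change; set of 0 is {0, 6, 7}
Component of 7: {0, 6, 7}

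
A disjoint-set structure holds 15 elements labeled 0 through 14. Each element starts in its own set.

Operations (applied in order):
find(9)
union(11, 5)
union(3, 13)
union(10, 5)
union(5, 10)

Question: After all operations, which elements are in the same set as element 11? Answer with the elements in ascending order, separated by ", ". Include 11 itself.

Answer: 5, 10, 11

Derivation:
Step 1: find(9) -> no change; set of 9 is {9}
Step 2: union(11, 5) -> merged; set of 11 now {5, 11}
Step 3: union(3, 13) -> merged; set of 3 now {3, 13}
Step 4: union(10, 5) -> merged; set of 10 now {5, 10, 11}
Step 5: union(5, 10) -> already same set; set of 5 now {5, 10, 11}
Component of 11: {5, 10, 11}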